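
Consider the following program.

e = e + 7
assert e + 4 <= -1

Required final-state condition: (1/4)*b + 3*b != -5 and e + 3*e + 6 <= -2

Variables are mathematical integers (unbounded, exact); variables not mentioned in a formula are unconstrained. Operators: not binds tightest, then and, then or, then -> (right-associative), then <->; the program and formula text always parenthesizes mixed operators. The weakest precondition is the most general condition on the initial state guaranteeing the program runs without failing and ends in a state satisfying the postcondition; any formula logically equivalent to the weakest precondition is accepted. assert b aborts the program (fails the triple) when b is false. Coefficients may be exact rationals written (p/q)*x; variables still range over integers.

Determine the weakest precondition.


Working backward. After the program, the postcondition (1/4)*b + 3*b != -5 and e + 3*e + 6 <= -2 must hold; in canonical form it is (13/4)*b != -5 and 4*e <= -8.
Before assert e + 4 <= -1: e <= -5 and (13/4)*b != -5 and 4*e <= -8
Before e := e + 7: e <= -12 and (13/4)*b != -5 and 4*e <= -36
Answer: WP = e <= -12 and (13/4)*b != -5 and 4*e <= -36


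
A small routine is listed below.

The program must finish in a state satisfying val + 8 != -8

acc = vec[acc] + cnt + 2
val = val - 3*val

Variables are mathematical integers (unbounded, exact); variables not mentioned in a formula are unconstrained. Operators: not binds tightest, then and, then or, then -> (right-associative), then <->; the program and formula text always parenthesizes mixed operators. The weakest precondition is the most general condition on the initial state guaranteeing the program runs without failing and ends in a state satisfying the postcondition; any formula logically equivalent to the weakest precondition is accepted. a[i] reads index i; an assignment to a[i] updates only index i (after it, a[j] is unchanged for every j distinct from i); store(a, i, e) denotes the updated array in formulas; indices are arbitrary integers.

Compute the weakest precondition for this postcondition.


Working backward. After the program, the postcondition val + 8 != -8 must hold; in canonical form it is val != -16.
Before val := val - 3*val: 2*val != 16
Before acc := vec[acc] + cnt + 2: 2*val != 16
Answer: WP = 2*val != 16


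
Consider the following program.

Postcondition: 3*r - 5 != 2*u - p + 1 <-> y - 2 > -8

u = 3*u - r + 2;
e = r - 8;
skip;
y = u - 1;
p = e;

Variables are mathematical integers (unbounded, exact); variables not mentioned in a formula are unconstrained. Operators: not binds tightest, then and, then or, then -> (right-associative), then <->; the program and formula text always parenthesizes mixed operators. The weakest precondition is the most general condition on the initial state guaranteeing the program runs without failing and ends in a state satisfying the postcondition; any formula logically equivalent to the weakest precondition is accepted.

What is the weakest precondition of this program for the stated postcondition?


Working backward. After the program, the postcondition 3*r - 5 != 2*u - p + 1 <-> y - 2 > -8 must hold; in canonical form it is p + 3*r != 2*u + 6 <-> y > -6.
Before p := e: e + 3*r != 2*u + 6 <-> y > -6
Before y := u - 1: e + 3*r != 2*u + 6 <-> u > -5
Before skip: e + 3*r != 2*u + 6 <-> u > -5
Before e := r - 8: 4*r != 2*u + 14 <-> u > -5
Before u := 3*u - r + 2: 6*r != 6*u + 18 <-> 3*u > r - 7
Answer: WP = 6*r != 6*u + 18 <-> 3*u > r - 7


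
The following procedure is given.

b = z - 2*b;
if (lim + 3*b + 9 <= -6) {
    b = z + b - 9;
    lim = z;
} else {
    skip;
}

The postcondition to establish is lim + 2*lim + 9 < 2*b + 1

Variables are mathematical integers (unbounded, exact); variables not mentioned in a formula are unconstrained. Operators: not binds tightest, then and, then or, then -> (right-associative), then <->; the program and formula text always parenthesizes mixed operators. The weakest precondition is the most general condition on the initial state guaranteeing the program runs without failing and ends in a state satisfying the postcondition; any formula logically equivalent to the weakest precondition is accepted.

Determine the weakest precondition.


Working backward. After the program, the postcondition lim + 2*lim + 9 < 2*b + 1 must hold; in canonical form it is 3*lim < 2*b - 8.
Then branch requires z < 2*b - 26; else branch requires 3*lim < 2*b - 8.
Before the if: (3*b + lim <= -15 -> z < 2*b - 26) and ((not (3*b + lim <= -15)) -> 3*lim < 2*b - 8)
Before b := z - 2*b: (lim + 3*z <= 6*b - 15 -> 4*b < z - 26) and ((not (lim + 3*z <= 6*b - 15)) -> 4*b + 3*lim < 2*z - 8)
Answer: WP = (lim + 3*z <= 6*b - 15 -> 4*b < z - 26) and ((not (lim + 3*z <= 6*b - 15)) -> 4*b + 3*lim < 2*z - 8)


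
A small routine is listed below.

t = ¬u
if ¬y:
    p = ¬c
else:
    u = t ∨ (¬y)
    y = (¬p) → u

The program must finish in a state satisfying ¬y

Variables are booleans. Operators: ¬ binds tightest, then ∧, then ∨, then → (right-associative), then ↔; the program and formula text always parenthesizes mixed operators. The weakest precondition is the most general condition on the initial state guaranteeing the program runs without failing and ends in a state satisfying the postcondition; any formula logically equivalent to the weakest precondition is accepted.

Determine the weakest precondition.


Working backward. After the program, ¬y must hold.
Then branch requires ¬y; else branch requires ¬((¬p) → (t ∨ (¬y))).
Before the if: y → (¬((¬p) → (t ∨ (¬y))))
Before t := ¬u: y → (¬((¬p) → ((¬u) ∨ (¬y))))
Answer: WP = y → (¬((¬p) → ((¬u) ∨ (¬y))))


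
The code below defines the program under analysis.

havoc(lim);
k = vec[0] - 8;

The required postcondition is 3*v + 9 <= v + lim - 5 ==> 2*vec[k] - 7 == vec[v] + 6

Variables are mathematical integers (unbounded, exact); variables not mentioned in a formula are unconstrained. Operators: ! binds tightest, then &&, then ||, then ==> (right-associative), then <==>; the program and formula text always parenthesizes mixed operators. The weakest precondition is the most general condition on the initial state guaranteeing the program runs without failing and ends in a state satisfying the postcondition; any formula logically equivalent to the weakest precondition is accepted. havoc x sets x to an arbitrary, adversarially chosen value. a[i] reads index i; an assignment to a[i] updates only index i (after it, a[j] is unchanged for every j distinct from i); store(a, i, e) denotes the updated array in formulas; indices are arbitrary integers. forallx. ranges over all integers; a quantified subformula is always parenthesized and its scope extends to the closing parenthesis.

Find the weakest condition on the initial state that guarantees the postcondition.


Working backward. After the program, the postcondition 3*v + 9 <= v + lim - 5 ==> 2*vec[k] - 7 == vec[v] + 6 must hold; in canonical form it is 2*v <= lim - 14 ==> 2*vec[k] == vec[v] + 13.
Before k := vec[0] - 8: 2*v <= lim - 14 ==> 2*vec[vec[0] - 8] == vec[v] + 13
Before havoc lim: forall lim_1. (2*v <= lim_1 - 14 ==> 2*vec[vec[0] - 8] == vec[v] + 13)
Answer: WP = forall lim_1. (2*v <= lim_1 - 14 ==> 2*vec[vec[0] - 8] == vec[v] + 13)


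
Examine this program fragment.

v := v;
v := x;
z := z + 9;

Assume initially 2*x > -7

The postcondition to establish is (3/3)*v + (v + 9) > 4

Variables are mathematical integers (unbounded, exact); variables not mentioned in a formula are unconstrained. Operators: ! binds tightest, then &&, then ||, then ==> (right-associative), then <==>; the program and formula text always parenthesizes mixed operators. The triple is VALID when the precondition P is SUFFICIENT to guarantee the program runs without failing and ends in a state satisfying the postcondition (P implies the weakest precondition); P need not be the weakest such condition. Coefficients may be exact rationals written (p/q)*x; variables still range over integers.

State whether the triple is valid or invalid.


Working backward. After the program, the postcondition (3/3)*v + (v + 9) > 4 must hold; in canonical form it is 2*v > -5.
Before z := z + 9: 2*v > -5
Before v := x: 2*x > -5
Before v := v: 2*x > -5
The weakest precondition is 2*x > -5.
Check whether 2*x > -7 implies it.
Countermodel: at the initial state x = -3, the precondition holds but the weakest precondition fails.
Answer: invalid


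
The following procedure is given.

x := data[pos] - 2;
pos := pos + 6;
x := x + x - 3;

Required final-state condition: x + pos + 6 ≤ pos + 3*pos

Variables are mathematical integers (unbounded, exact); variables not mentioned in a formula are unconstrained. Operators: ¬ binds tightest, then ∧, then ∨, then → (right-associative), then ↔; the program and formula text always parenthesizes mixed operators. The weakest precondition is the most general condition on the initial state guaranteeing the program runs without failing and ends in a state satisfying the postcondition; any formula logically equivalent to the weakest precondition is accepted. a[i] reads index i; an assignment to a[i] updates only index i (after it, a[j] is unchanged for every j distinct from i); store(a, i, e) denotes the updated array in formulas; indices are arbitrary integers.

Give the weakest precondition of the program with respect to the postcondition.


Working backward. After the program, the postcondition x + pos + 6 ≤ pos + 3*pos must hold; in canonical form it is x ≤ 3*pos - 6.
Before x := x + x - 3: 2*x ≤ 3*pos - 3
Before pos := pos + 6: 2*x ≤ 3*pos + 15
Before x := data[pos] - 2: 2*data[pos] ≤ 3*pos + 19
Answer: WP = 2*data[pos] ≤ 3*pos + 19


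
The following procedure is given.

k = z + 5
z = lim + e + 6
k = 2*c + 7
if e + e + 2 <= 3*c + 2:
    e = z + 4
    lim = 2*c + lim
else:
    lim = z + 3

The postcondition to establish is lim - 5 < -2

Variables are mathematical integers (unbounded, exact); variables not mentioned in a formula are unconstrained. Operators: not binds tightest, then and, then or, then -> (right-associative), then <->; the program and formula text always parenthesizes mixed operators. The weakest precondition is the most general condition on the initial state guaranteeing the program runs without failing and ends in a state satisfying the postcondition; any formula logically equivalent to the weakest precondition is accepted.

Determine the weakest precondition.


Working backward. After the program, the postcondition lim - 5 < -2 must hold; in canonical form it is lim < 3.
Then branch requires 2*c + lim < 3; else branch requires z < 0.
Before the if: (2*e <= 3*c -> 2*c + lim < 3) and ((not (2*e <= 3*c)) -> z < 0)
Before k := 2*c + 7: (2*e <= 3*c -> 2*c + lim < 3) and ((not (2*e <= 3*c)) -> z < 0)
Before z := lim + e + 6: (2*e <= 3*c -> 2*c + lim < 3) and ((not (2*e <= 3*c)) -> e + lim < -6)
Before k := z + 5: (2*e <= 3*c -> 2*c + lim < 3) and ((not (2*e <= 3*c)) -> e + lim < -6)
Answer: WP = (2*e <= 3*c -> 2*c + lim < 3) and ((not (2*e <= 3*c)) -> e + lim < -6)


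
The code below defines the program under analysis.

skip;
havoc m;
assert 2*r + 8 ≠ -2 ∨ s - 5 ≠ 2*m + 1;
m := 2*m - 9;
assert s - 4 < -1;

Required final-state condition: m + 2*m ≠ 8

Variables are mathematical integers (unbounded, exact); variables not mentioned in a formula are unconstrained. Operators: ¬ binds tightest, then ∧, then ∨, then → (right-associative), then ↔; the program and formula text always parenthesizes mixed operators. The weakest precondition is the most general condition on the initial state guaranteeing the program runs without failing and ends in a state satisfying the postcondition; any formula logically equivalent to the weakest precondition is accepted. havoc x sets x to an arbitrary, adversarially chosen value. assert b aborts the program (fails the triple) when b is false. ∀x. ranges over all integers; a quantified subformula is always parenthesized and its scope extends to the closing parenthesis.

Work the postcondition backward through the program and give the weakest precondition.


Working backward. After the program, the postcondition m + 2*m ≠ 8 must hold; in canonical form it is 3*m ≠ 8.
Before assert s - 4 < -1: s < 3 ∧ 3*m ≠ 8
Before m := 2*m - 9: s < 3 ∧ 6*m ≠ 35
Before assert 2*r + 8 ≠ -2 ∨ s - 5 ≠ 2*m + 1: (2*r ≠ -10 ∨ s ≠ 2*m + 6) ∧ s < 3 ∧ 6*m ≠ 35
Before havoc m: ∀m_1. ((2*r ≠ -10 ∨ s ≠ 2*m_1 + 6) ∧ s < 3 ∧ 6*m_1 ≠ 35)
Before skip: ∀m_1. ((2*r ≠ -10 ∨ s ≠ 2*m_1 + 6) ∧ s < 3 ∧ 6*m_1 ≠ 35)
Answer: WP = ∀m_1. ((2*r ≠ -10 ∨ s ≠ 2*m_1 + 6) ∧ s < 3 ∧ 6*m_1 ≠ 35)


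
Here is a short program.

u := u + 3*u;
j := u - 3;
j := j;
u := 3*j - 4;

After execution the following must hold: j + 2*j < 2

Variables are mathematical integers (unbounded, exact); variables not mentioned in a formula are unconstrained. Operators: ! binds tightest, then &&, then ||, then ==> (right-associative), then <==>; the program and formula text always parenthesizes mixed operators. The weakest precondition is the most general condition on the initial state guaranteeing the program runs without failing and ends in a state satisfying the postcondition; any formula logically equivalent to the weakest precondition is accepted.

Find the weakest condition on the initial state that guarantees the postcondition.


Working backward. After the program, the postcondition j + 2*j < 2 must hold; in canonical form it is 3*j < 2.
Before u := 3*j - 4: 3*j < 2
Before j := j: 3*j < 2
Before j := u - 3: 3*u < 11
Before u := u + 3*u: 12*u < 11
Answer: WP = 12*u < 11


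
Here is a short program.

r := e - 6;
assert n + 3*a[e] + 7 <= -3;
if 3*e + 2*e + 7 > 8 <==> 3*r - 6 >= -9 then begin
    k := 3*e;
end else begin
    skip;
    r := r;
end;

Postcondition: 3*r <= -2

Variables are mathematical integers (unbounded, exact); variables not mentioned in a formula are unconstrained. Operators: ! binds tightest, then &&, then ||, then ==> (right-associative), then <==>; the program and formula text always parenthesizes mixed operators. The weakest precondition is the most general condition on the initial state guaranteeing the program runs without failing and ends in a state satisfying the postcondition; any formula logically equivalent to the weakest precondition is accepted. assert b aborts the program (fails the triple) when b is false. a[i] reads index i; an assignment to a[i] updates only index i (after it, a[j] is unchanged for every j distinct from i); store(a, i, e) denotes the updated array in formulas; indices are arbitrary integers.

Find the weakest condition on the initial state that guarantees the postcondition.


Working backward. After the program, 3*r <= -2 must hold.
Then branch requires 3*r <= -2; else branch requires 3*r <= -2.
Before the if: ((5*e > 1 <==> 3*r >= -3) ==> 3*r <= -2) && ((!(5*e > 1 <==> 3*r >= -3)) ==> 3*r <= -2)
Before assert n + 3*a[e] + 7 <= -3: 3*a[e] + n <= -10 && ((5*e > 1 <==> 3*r >= -3) ==> 3*r <= -2) && ((!(5*e > 1 <==> 3*r >= -3)) ==> 3*r <= -2)
Before r := e - 6: 3*a[e] + n <= -10 && ((5*e > 1 <==> 3*e >= 15) ==> 3*e <= 16) && ((!(5*e > 1 <==> 3*e >= 15)) ==> 3*e <= 16)
Answer: WP = 3*a[e] + n <= -10 && ((5*e > 1 <==> 3*e >= 15) ==> 3*e <= 16) && ((!(5*e > 1 <==> 3*e >= 15)) ==> 3*e <= 16)


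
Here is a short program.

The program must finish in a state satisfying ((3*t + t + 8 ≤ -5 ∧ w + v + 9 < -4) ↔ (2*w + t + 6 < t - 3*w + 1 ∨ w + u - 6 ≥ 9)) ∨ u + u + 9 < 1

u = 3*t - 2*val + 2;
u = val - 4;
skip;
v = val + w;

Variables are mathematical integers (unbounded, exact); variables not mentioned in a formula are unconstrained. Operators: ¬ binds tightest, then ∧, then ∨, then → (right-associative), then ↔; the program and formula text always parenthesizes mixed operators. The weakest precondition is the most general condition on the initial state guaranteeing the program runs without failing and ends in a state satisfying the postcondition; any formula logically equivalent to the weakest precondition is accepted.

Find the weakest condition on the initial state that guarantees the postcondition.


Working backward. After the program, the postcondition ((3*t + t + 8 ≤ -5 ∧ w + v + 9 < -4) ↔ (2*w + t + 6 < t - 3*w + 1 ∨ w + u - 6 ≥ 9)) ∨ u + u + 9 < 1 must hold; in canonical form it is ((4*t ≤ -13 ∧ v + w < -13) ↔ (5*w < -5 ∨ u + w ≥ 15)) ∨ 2*u < -8.
Before v := val + w: ((4*t ≤ -13 ∧ val + 2*w < -13) ↔ (5*w < -5 ∨ u + w ≥ 15)) ∨ 2*u < -8
Before skip: ((4*t ≤ -13 ∧ val + 2*w < -13) ↔ (5*w < -5 ∨ u + w ≥ 15)) ∨ 2*u < -8
Before u := val - 4: ((4*t ≤ -13 ∧ val + 2*w < -13) ↔ (5*w < -5 ∨ val + w ≥ 19)) ∨ 2*val < 0
Before u := 3*t - 2*val + 2: ((4*t ≤ -13 ∧ val + 2*w < -13) ↔ (5*w < -5 ∨ val + w ≥ 19)) ∨ 2*val < 0
Answer: WP = ((4*t ≤ -13 ∧ val + 2*w < -13) ↔ (5*w < -5 ∨ val + w ≥ 19)) ∨ 2*val < 0


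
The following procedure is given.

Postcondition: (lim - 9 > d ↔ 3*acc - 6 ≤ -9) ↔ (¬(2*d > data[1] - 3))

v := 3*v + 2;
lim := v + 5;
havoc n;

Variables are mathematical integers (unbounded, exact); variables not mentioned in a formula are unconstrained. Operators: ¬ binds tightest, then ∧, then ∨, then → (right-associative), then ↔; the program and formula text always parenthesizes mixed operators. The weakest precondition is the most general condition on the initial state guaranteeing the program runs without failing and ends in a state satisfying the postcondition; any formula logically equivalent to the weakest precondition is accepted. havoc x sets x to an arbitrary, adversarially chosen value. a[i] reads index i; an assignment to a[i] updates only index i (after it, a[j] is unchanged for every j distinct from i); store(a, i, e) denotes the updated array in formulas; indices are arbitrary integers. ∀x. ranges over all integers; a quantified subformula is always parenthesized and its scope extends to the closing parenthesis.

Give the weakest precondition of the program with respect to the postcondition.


Working backward. After the program, the postcondition (lim - 9 > d ↔ 3*acc - 6 ≤ -9) ↔ (¬(2*d > data[1] - 3)) must hold; in canonical form it is (lim > d + 9 ↔ 3*acc ≤ -3) ↔ (¬(2*d > data[1] - 3)).
Before havoc n: (lim > d + 9 ↔ 3*acc ≤ -3) ↔ (¬(2*d > data[1] - 3))
Before lim := v + 5: (v > d + 4 ↔ 3*acc ≤ -3) ↔ (¬(2*d > data[1] - 3))
Before v := 3*v + 2: (3*v > d + 2 ↔ 3*acc ≤ -3) ↔ (¬(2*d > data[1] - 3))
Answer: WP = (3*v > d + 2 ↔ 3*acc ≤ -3) ↔ (¬(2*d > data[1] - 3))


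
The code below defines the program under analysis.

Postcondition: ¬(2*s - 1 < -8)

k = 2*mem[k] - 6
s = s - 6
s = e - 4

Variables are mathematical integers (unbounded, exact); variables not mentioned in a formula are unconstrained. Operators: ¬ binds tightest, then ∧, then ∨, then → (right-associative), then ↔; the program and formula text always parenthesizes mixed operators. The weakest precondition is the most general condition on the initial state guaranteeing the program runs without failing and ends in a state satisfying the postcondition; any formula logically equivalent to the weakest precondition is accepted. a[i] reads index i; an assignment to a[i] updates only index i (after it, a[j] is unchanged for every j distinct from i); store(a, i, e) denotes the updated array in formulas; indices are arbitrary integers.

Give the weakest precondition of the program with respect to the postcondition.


Working backward. After the program, the postcondition ¬(2*s - 1 < -8) must hold; in canonical form it is ¬(2*s < -7).
Before s := e - 4: ¬(2*e < 1)
Before s := s - 6: ¬(2*e < 1)
Before k := 2*mem[k] - 6: ¬(2*e < 1)
Answer: WP = ¬(2*e < 1)


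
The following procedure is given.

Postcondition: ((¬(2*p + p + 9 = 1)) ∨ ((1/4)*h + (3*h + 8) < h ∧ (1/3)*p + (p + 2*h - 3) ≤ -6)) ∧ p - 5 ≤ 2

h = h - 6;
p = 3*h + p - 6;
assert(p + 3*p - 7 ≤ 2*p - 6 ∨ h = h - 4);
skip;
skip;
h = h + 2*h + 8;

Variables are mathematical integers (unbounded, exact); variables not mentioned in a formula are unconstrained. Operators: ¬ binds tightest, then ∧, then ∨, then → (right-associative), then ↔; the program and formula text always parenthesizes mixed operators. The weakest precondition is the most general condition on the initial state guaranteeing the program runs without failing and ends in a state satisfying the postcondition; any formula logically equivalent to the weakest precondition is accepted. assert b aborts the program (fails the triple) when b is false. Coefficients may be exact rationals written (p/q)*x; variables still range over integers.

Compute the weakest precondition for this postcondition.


Working backward. After the program, the postcondition ((¬(2*p + p + 9 = 1)) ∨ ((1/4)*h + (3*h + 8) < h ∧ (1/3)*p + (p + 2*h - 3) ≤ -6)) ∧ p - 5 ≤ 2 must hold; in canonical form it is ((¬(3*p = -8)) ∨ ((9/4)*h < -8 ∧ 2*h + (4/3)*p ≤ -3)) ∧ p ≤ 7.
Before h := h + 2*h + 8: ((¬(3*p = -8)) ∨ ((27/4)*h < -26 ∧ 6*h + (4/3)*p ≤ -19)) ∧ p ≤ 7
Before skip: ((¬(3*p = -8)) ∨ ((27/4)*h < -26 ∧ 6*h + (4/3)*p ≤ -19)) ∧ p ≤ 7
Before skip: ((¬(3*p = -8)) ∨ ((27/4)*h < -26 ∧ 6*h + (4/3)*p ≤ -19)) ∧ p ≤ 7
Before assert p + 3*p - 7 ≤ 2*p - 6 ∨ h = h - 4: 2*p ≤ 1 ∧ ((¬(3*p = -8)) ∨ ((27/4)*h < -26 ∧ 6*h + (4/3)*p ≤ -19)) ∧ p ≤ 7
Before p := 3*h + p - 6: 6*h + 2*p ≤ 13 ∧ ((¬(9*h + 3*p = 10)) ∨ ((27/4)*h < -26 ∧ 10*h + (4/3)*p ≤ -11)) ∧ 3*h + p ≤ 13
Before h := h - 6: 6*h + 2*p ≤ 49 ∧ ((¬(9*h + 3*p = 64)) ∨ ((27/4)*h < 29/2 ∧ 10*h + (4/3)*p ≤ 49)) ∧ 3*h + p ≤ 31
Answer: WP = 6*h + 2*p ≤ 49 ∧ ((¬(9*h + 3*p = 64)) ∨ ((27/4)*h < 29/2 ∧ 10*h + (4/3)*p ≤ 49)) ∧ 3*h + p ≤ 31


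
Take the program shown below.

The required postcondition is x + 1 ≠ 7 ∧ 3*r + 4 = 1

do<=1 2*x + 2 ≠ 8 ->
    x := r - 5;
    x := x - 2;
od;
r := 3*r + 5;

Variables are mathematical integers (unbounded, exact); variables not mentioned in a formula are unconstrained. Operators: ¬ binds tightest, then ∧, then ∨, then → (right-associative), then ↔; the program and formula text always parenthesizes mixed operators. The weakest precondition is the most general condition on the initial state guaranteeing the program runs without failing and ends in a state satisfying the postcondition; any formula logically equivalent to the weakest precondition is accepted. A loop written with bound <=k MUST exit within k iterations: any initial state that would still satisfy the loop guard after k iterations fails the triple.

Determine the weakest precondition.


Working backward. After the program, the postcondition x + 1 ≠ 7 ∧ 3*r + 4 = 1 must hold; in canonical form it is x ≠ 6 ∧ 3*r = -3.
Before r := 3*r + 5: x ≠ 6 ∧ 9*r = -18
Before the loop (bound <=1), unroll the exhaustion recursion (WP_0 = exit-now case; WP_j = one more guarded iteration, up to j = 1):
  WP_0: (¬(2*x ≠ 6)) ∧ x ≠ 6 ∧ 9*r = -18
  WP_1: (2*x ≠ 6 → ((¬(2*r ≠ 20)) ∧ r ≠ 13 ∧ 9*r = -18)) ∧ ((¬(2*x ≠ 6)) → (x ≠ 6 ∧ 9*r = -18))
So before the loop: (2*x ≠ 6 → ((¬(2*r ≠ 20)) ∧ r ≠ 13 ∧ 9*r = -18)) ∧ ((¬(2*x ≠ 6)) → (x ≠ 6 ∧ 9*r = -18))
Answer: WP = (2*x ≠ 6 → ((¬(2*r ≠ 20)) ∧ r ≠ 13 ∧ 9*r = -18)) ∧ ((¬(2*x ≠ 6)) → (x ≠ 6 ∧ 9*r = -18))


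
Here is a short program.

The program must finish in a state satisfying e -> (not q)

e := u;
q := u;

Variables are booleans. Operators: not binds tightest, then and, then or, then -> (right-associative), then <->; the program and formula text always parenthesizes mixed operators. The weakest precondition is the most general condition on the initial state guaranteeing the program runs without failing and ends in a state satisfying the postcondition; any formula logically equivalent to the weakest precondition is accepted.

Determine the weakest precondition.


Working backward. After the program, e -> (not q) must hold.
Before q := u: e -> (not u)
Before e := u: u -> (not u)
Answer: WP = u -> (not u)


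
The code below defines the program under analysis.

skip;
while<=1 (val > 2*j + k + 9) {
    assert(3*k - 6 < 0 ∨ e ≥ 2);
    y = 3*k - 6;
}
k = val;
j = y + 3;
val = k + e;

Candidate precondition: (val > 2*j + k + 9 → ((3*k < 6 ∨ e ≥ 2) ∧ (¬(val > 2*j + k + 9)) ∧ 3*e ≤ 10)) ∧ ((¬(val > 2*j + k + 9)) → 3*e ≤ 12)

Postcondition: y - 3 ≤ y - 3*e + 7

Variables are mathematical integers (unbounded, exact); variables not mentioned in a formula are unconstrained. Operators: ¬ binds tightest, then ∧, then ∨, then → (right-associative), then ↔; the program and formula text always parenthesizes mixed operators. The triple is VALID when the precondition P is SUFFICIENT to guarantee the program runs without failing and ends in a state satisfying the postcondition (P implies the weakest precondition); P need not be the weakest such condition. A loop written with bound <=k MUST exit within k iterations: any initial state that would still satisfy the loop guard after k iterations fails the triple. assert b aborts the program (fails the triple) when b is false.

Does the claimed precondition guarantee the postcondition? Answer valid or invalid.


Working backward. After the program, the postcondition y - 3 ≤ y - 3*e + 7 must hold; in canonical form it is 3*e ≤ 10.
Before val := k + e: 3*e ≤ 10
Before j := y + 3: 3*e ≤ 10
Before k := val: 3*e ≤ 10
Before the loop (bound <=1), unroll the exhaustion recursion (WP_0 = exit-now case; WP_j = one more guarded iteration, up to j = 1):
  WP_0: (¬(val > 2*j + k + 9)) ∧ 3*e ≤ 10
  WP_1: (val > 2*j + k + 9 → ((3*k < 6 ∨ e ≥ 2) ∧ (¬(val > 2*j + k + 9)) ∧ 3*e ≤ 10)) ∧ ((¬(val > 2*j + k + 9)) → 3*e ≤ 10)
So before the loop: (val > 2*j + k + 9 → ((3*k < 6 ∨ e ≥ 2) ∧ (¬(val > 2*j + k + 9)) ∧ 3*e ≤ 10)) ∧ ((¬(val > 2*j + k + 9)) → 3*e ≤ 10)
Before skip: (val > 2*j + k + 9 → ((3*k < 6 ∨ e ≥ 2) ∧ (¬(val > 2*j + k + 9)) ∧ 3*e ≤ 10)) ∧ ((¬(val > 2*j + k + 9)) → 3*e ≤ 10)
The weakest precondition is (val > 2*j + k + 9 → ((3*k < 6 ∨ e ≥ 2) ∧ (¬(val > 2*j + k + 9)) ∧ 3*e ≤ 10)) ∧ ((¬(val > 2*j + k + 9)) → 3*e ≤ 10).
Check whether (val > 2*j + k + 9 → ((3*k < 6 ∨ e ≥ 2) ∧ (¬(val > 2*j + k + 9)) ∧ 3*e ≤ 10)) ∧ ((¬(val > 2*j + k + 9)) → 3*e ≤ 12) implies it.
Countermodel: at the initial state e = 4, j = 0, k = -9, val = 0, the precondition holds but the weakest precondition fails.
Answer: invalid


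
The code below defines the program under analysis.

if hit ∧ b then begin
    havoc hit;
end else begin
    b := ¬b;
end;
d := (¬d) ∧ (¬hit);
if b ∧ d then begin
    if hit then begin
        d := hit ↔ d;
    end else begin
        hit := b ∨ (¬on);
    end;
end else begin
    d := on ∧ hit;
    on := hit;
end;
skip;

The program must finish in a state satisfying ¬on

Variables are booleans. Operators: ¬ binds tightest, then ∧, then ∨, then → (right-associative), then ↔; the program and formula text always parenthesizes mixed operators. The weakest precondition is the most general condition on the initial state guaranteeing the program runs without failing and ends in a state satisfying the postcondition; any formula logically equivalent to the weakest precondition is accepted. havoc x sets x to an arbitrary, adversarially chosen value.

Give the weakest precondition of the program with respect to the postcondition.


Working backward. After the program, ¬on must hold.
Before skip: ¬on
Then branch requires (hit → (¬on)) ∧ ((¬hit) → (¬on)); else branch requires ¬hit.
Before the if: ((b ∧ d) → ((hit → (¬on)) ∧ ((¬hit) → (¬on)))) ∧ ((¬(b ∧ d)) → (¬hit))
Before d := (¬d) ∧ (¬hit): ((b ∧ (¬d) ∧ (¬hit)) → ((hit → (¬on)) ∧ ((¬hit) → (¬on)))) ∧ ((¬(b ∧ (¬d) ∧ (¬hit))) → (¬hit))
Then branch requires false; else branch requires (((¬b) ∧ (¬d) ∧ (¬hit)) → ((hit → (¬on)) ∧ ((¬hit) → (¬on)))) ∧ ((¬((¬b) ∧ (¬d) ∧ (¬hit))) → (¬hit)).
Before the if: (¬(hit ∧ b)) ∧ ((¬(hit ∧ b)) → ((((¬b) ∧ (¬d) ∧ (¬hit)) → ((hit → (¬on)) ∧ ((¬hit) → (¬on)))) ∧ ((¬((¬b) ∧ (¬d) ∧ (¬hit))) → (¬hit))))
Answer: WP = (¬(hit ∧ b)) ∧ ((¬(hit ∧ b)) → ((((¬b) ∧ (¬d) ∧ (¬hit)) → ((hit → (¬on)) ∧ ((¬hit) → (¬on)))) ∧ ((¬((¬b) ∧ (¬d) ∧ (¬hit))) → (¬hit))))


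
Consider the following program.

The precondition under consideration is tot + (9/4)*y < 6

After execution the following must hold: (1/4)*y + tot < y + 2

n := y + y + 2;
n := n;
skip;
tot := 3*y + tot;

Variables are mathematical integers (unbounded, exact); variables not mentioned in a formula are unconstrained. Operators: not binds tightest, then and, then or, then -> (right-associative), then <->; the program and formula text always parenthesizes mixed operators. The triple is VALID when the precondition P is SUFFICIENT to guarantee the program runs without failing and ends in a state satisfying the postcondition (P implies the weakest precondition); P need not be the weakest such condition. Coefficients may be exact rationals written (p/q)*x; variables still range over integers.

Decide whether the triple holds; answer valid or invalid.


Working backward. After the program, the postcondition (1/4)*y + tot < y + 2 must hold; in canonical form it is tot < (3/4)*y + 2.
Before tot := 3*y + tot: tot + (9/4)*y < 2
Before skip: tot + (9/4)*y < 2
Before n := n: tot + (9/4)*y < 2
Before n := y + y + 2: tot + (9/4)*y < 2
The weakest precondition is tot + (9/4)*y < 2.
Check whether tot + (9/4)*y < 6 implies it.
Countermodel: at the initial state tot = 2, y = 0, the precondition holds but the weakest precondition fails.
Answer: invalid


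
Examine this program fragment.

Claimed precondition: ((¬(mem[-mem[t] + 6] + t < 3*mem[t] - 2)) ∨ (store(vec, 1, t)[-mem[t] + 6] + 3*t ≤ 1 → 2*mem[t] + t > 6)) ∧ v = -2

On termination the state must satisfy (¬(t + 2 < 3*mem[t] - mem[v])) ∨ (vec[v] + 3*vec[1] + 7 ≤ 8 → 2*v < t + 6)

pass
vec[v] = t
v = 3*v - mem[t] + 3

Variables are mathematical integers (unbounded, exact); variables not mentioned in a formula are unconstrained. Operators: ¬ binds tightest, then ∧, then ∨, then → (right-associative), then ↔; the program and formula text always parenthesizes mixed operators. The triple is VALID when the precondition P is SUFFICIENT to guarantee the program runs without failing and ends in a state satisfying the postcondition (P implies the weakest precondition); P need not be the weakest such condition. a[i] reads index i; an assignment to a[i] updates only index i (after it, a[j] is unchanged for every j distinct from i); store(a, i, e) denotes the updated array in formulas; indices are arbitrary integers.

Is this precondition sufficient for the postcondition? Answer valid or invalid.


Working backward. After the program, the postcondition (¬(t + 2 < 3*mem[t] - mem[v])) ∨ (vec[v] + 3*vec[1] + 7 ≤ 8 → 2*v < t + 6) must hold; in canonical form it is (¬(mem[v] + t < 3*mem[t] - 2)) ∨ (3*vec[1] + vec[v] ≤ 1 → 2*v < t + 6).
Before v := 3*v - mem[t] + 3: (¬(mem[-mem[t] + 3*v + 3] + t < 3*mem[t] - 2)) ∨ (vec[-mem[t] + 3*v + 3] + 3*vec[1] ≤ 1 → 6*v < 2*mem[t] + t)
Before vec[v] := t: (¬(mem[-mem[t] + 3*v + 3] + t < 3*mem[t] - 2)) ∨ (store(vec, v, t)[-mem[t] + 3*v + 3] + 3*store(vec, v, t)[1] ≤ 1 → 6*v < 2*mem[t] + t)
Before skip: (¬(mem[-mem[t] + 3*v + 3] + t < 3*mem[t] - 2)) ∨ (store(vec, v, t)[-mem[t] + 3*v + 3] + 3*store(vec, v, t)[1] ≤ 1 → 6*v < 2*mem[t] + t)
The weakest precondition is (¬(mem[-mem[t] + 3*v + 3] + t < 3*mem[t] - 2)) ∨ (store(vec, v, t)[-mem[t] + 3*v + 3] + 3*store(vec, v, t)[1] ≤ 1 → 6*v < 2*mem[t] + t).
Check whether ((¬(mem[-mem[t] + 6] + t < 3*mem[t] - 2)) ∨ (store(vec, 1, t)[-mem[t] + 6] + 3*t ≤ 1 → 2*mem[t] + t > 6)) ∧ v = -2 implies it.
Countermodel: at the initial state mem = {[-24] = 6, [-9] = -15521, [-2] = 3, [0] = 3, [1] = 3, elsewhere 3}, t = -24, v = -2, vec = {[-24] = 10, [-9] = -30152, [-2] = 10, [0] = 74, [1] = -6516, elsewhere 10}, the precondition holds but the weakest precondition fails.
Answer: invalid


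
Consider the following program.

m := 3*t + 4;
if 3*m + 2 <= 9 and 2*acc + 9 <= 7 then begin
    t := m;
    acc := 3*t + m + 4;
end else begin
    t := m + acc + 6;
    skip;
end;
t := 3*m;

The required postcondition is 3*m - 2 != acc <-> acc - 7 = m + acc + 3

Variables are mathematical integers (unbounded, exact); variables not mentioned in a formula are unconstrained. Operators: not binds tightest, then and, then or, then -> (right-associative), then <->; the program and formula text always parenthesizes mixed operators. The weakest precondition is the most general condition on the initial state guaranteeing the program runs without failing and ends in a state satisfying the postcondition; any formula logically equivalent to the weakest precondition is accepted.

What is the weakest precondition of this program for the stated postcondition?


Working backward. After the program, the postcondition 3*m - 2 != acc <-> acc - 7 = m + acc + 3 must hold; in canonical form it is 3*m != acc + 2 <-> m = -10.
Before t := 3*m: 3*m != acc + 2 <-> m = -10
Then branch requires m != -6 <-> m = -10; else branch requires 3*m != acc + 2 <-> m = -10.
Before the if: ((3*m <= 7 and 2*acc <= -2) -> (m != -6 <-> m = -10)) and ((not (3*m <= 7 and 2*acc <= -2)) -> (3*m != acc + 2 <-> m = -10))
Before m := 3*t + 4: ((9*t <= -5 and 2*acc <= -2) -> (3*t != -10 <-> 3*t = -14)) and ((not (9*t <= -5 and 2*acc <= -2)) -> (9*t != acc - 10 <-> 3*t = -14))
Answer: WP = ((9*t <= -5 and 2*acc <= -2) -> (3*t != -10 <-> 3*t = -14)) and ((not (9*t <= -5 and 2*acc <= -2)) -> (9*t != acc - 10 <-> 3*t = -14))


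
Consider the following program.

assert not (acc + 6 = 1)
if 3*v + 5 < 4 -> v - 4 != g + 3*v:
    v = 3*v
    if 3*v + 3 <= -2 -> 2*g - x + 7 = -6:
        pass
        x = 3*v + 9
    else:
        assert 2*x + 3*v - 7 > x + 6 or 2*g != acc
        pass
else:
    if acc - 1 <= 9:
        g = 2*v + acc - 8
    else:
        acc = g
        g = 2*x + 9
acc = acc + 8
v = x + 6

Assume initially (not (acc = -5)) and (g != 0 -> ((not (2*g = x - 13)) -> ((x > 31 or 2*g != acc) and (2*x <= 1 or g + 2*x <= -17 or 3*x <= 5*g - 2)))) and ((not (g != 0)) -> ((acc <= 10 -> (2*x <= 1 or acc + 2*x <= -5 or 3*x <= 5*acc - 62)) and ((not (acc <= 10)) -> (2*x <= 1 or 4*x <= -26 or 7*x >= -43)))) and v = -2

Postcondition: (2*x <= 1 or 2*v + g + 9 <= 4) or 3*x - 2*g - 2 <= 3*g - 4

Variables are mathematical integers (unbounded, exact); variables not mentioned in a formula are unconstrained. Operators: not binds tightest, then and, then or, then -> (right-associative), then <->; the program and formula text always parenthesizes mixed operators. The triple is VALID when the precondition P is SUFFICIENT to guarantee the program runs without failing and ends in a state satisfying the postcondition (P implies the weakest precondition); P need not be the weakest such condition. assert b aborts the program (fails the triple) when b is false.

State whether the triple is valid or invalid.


Working backward. After the program, the postcondition (2*x <= 1 or 2*v + g + 9 <= 4) or 3*x - 2*g - 2 <= 3*g - 4 must hold; in canonical form it is 2*x <= 1 or g + 2*v <= -5 or 3*x <= 5*g - 2.
Before v := x + 6: 2*x <= 1 or g + 2*x <= -17 or 3*x <= 5*g - 2
Before acc := acc + 8: 2*x <= 1 or g + 2*x <= -17 or 3*x <= 5*g - 2
Then branch requires ((9*v <= -5 -> 2*g = x - 13) -> (18*v <= -17 or g + 18*v <= -35 or 27*v <= 5*g - 29)) and ((not (9*v <= -5 -> 2*g = x - 13)) -> ((9*v + x > 13 or 2*g != acc) and (2*x <= 1 or g + 2*x <= -17 or 3*x <= 5*g - 2))); else branch requires (acc <= 10 -> (2*x <= 1 or acc + 2*v + 2*x <= -9 or 3*x <= 5*acc + 10*v - 42)) and ((not (acc <= 10)) -> (2*x <= 1 or 4*x <= -26 or 7*x >= -43)).
Before the if: ((3*v < -1 -> g + 2*v != -4) -> (((9*v <= -5 -> 2*g = x - 13) -> (18*v <= -17 or g + 18*v <= -35 or 27*v <= 5*g - 29)) and ((not (9*v <= -5 -> 2*g = x - 13)) -> ((9*v + x > 13 or 2*g != acc) and (2*x <= 1 or g + 2*x <= -17 or 3*x <= 5*g - 2))))) and ((not (3*v < -1 -> g + 2*v != -4)) -> ((acc <= 10 -> (2*x <= 1 or acc + 2*v + 2*x <= -9 or 3*x <= 5*acc + 10*v - 42)) and ((not (acc <= 10)) -> (2*x <= 1 or 4*x <= -26 or 7*x >= -43))))
Before assert not (acc + 6 = 1): (not (acc = -5)) and ((3*v < -1 -> g + 2*v != -4) -> (((9*v <= -5 -> 2*g = x - 13) -> (18*v <= -17 or g + 18*v <= -35 or 27*v <= 5*g - 29)) and ((not (9*v <= -5 -> 2*g = x - 13)) -> ((9*v + x > 13 or 2*g != acc) and (2*x <= 1 or g + 2*x <= -17 or 3*x <= 5*g - 2))))) and ((not (3*v < -1 -> g + 2*v != -4)) -> ((acc <= 10 -> (2*x <= 1 or acc + 2*v + 2*x <= -9 or 3*x <= 5*acc + 10*v - 42)) and ((not (acc <= 10)) -> (2*x <= 1 or 4*x <= -26 or 7*x >= -43))))
The weakest precondition is (not (acc = -5)) and ((3*v < -1 -> g + 2*v != -4) -> (((9*v <= -5 -> 2*g = x - 13) -> (18*v <= -17 or g + 18*v <= -35 or 27*v <= 5*g - 29)) and ((not (9*v <= -5 -> 2*g = x - 13)) -> ((9*v + x > 13 or 2*g != acc) and (2*x <= 1 or g + 2*x <= -17 or 3*x <= 5*g - 2))))) and ((not (3*v < -1 -> g + 2*v != -4)) -> ((acc <= 10 -> (2*x <= 1 or acc + 2*v + 2*x <= -9 or 3*x <= 5*acc + 10*v - 42)) and ((not (acc <= 10)) -> (2*x <= 1 or 4*x <= -26 or 7*x >= -43)))).
Check whether (not (acc = -5)) and (g != 0 -> ((not (2*g = x - 13)) -> ((x > 31 or 2*g != acc) and (2*x <= 1 or g + 2*x <= -17 or 3*x <= 5*g - 2)))) and ((not (g != 0)) -> ((acc <= 10 -> (2*x <= 1 or acc + 2*x <= -5 or 3*x <= 5*acc - 62)) and ((not (acc <= 10)) -> (2*x <= 1 or 4*x <= -26 or 7*x >= -43)))) and v = -2 implies it.
Every state satisfying the precondition satisfies the weakest precondition: the implication holds.
Answer: valid


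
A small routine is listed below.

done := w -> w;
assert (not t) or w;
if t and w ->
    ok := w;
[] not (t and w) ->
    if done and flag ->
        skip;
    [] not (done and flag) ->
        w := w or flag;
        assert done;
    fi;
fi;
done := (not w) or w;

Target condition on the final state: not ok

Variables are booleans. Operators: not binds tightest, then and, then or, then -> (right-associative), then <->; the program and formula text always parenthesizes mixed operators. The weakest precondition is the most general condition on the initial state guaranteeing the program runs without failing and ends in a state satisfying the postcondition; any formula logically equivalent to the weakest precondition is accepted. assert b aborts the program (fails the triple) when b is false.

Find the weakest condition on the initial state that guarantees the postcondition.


Working backward. After the program, not ok must hold.
Before done := (not w) or w: not ok
Then branch requires not w; else branch requires ((done and flag) -> (not ok)) and ((not (done and flag)) -> (done and (not ok))).
Before the if: ((t and w) -> (not w)) and ((not (t and w)) -> (((done and flag) -> (not ok)) and ((not (done and flag)) -> (done and (not ok)))))
Before assert (not t) or w: ((not t) or w) and ((t and w) -> (not w)) and ((not (t and w)) -> (((done and flag) -> (not ok)) and ((not (done and flag)) -> (done and (not ok)))))
Before done := w -> w: ((not t) or w) and ((t and w) -> (not w)) and ((not (t and w)) -> ((flag -> (not ok)) and ((not flag) -> (not ok))))
Answer: WP = ((not t) or w) and ((t and w) -> (not w)) and ((not (t and w)) -> ((flag -> (not ok)) and ((not flag) -> (not ok))))


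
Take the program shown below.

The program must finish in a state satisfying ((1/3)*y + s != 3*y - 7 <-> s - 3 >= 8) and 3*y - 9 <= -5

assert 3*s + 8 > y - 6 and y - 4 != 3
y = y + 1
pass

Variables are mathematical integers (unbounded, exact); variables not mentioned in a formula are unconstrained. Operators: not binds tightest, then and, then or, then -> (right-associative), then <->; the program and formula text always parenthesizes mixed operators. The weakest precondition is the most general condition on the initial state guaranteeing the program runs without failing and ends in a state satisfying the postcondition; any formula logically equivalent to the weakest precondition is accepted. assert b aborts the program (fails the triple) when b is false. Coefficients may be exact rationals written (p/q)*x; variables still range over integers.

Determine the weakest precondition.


Working backward. After the program, the postcondition ((1/3)*y + s != 3*y - 7 <-> s - 3 >= 8) and 3*y - 9 <= -5 must hold; in canonical form it is (s != (8/3)*y - 7 <-> s >= 11) and 3*y <= 4.
Before skip: (s != (8/3)*y - 7 <-> s >= 11) and 3*y <= 4
Before y := y + 1: (s != (8/3)*y - 13/3 <-> s >= 11) and 3*y <= 1
Before assert 3*s + 8 > y - 6 and y - 4 != 3: 3*s > y - 14 and y != 7 and (s != (8/3)*y - 13/3 <-> s >= 11) and 3*y <= 1
Answer: WP = 3*s > y - 14 and y != 7 and (s != (8/3)*y - 13/3 <-> s >= 11) and 3*y <= 1
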